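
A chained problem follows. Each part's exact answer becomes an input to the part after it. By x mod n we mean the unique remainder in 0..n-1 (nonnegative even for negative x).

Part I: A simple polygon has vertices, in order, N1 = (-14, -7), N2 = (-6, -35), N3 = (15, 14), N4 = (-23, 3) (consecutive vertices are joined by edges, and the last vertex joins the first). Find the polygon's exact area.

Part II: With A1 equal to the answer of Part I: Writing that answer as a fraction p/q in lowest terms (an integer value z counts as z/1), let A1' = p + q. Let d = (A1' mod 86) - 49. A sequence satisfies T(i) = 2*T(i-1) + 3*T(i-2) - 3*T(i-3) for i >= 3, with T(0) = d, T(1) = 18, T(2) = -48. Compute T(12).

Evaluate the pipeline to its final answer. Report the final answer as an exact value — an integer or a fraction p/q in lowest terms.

Part I: cross terms: (-14*-35 - -6*-7)=448, (-6*14 - 15*-35)=441, (15*3 - -23*14)=367, (-23*-7 - -14*3)=203; twice the area = |1459| = 1459; area = 1459/2; answer 1459/2
Part II: A1 = 1459/2; threaded value p + q = 1461; d = 36; T(3) = 2*(-48) + 3*(18) - 3*(36) = -150; iterating: T(3)=-150, T(4)=-498, T(5)=-1302, T(6)=-3648, T(7)=-9708, T(8)=-26454, T(9)=-71088, T(10)=-192414, T(11)=-518730, T(12)=-1401438; answer -1401438

-1401438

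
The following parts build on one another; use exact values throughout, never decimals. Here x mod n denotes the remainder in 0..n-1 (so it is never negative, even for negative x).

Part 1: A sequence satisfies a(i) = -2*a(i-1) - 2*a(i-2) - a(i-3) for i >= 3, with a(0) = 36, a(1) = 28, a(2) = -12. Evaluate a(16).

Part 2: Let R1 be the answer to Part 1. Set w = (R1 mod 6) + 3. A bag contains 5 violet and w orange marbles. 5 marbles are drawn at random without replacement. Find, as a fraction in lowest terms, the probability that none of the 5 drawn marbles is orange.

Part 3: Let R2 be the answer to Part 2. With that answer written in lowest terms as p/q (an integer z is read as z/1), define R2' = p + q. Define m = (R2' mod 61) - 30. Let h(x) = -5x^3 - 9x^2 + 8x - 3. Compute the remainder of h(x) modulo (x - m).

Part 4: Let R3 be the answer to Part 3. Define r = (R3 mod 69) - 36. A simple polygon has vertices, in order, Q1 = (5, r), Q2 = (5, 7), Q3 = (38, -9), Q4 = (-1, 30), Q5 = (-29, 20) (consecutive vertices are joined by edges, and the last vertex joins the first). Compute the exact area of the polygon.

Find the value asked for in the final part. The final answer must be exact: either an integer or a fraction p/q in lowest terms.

1197/2

Part 1: a(3) = -2*(-12) - 2*(28) - 1*(36) = -68; iterating: a(3)=-68, a(4)=132, a(5)=-116, a(6)=36, a(7)=28, a(8)=-12, a(9)=-68, a(10)=132, a(11)=-116, a(12)=36, a(13)=28, a(14)=-12, a(15)=-68, a(16)=132; answer 132
Part 2: R1 = 132; w = 3; total draws C(8,5) = 56; favorable C(5,5) = 1; P = 1/56; answer 1/56
Part 3: R2 = 1/56; threaded value p + q = 57; m = 27; remainder = value at the root: -5*(27)^3 - 9*(27)^2 + 8*(27)^1 - 3 = (-98415) + (-6561) + (216) + (-3) = -104763; answer -104763
Part 4: R3 = -104763; r = 12; cross terms: (5*7 - 5*12)=-25, (5*-9 - 38*7)=-311, (38*30 - -1*-9)=1131, (-1*20 - -29*30)=850, (-29*12 - 5*20)=-448; twice the area = |1197| = 1197; area = 1197/2; answer 1197/2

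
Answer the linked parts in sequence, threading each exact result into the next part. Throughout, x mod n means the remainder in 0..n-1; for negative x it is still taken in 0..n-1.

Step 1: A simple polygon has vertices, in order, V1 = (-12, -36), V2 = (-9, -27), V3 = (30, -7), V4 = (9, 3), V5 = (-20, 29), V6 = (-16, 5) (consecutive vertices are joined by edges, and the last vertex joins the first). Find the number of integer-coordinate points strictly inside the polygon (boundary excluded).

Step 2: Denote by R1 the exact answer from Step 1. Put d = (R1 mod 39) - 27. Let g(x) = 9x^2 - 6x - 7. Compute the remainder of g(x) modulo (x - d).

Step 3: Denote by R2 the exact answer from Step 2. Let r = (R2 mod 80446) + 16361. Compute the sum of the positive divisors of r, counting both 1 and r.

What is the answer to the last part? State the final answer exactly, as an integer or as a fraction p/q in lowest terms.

Step 1: cross terms: (-12*-27 - -9*-36)=0, (-9*-7 - 30*-27)=873, (30*3 - 9*-7)=153, (9*29 - -20*3)=321, (-20*5 - -16*29)=364, (-16*-36 - -12*5)=636; twice the area = |2347| = 2347; area = 2347/2; boundary points = 3 + 1 + 1 + 1 + 4 + 1 = 11; strictly interior points = area - boundary/2 + 1 = 1169; answer 1169
Step 2: R1 = 1169; d = 11; remainder = value at the root: 9*(11)^2 - 6*(11)^1 - 7 = (1089) + (-66) + (-7) = 1016; answer 1016
Step 3: R2 = 1016; r = 17377; 17377 is prime, so its only divisors are 1 and 17377; sigma = 1 + 17377 = 17378; answer 17378

17378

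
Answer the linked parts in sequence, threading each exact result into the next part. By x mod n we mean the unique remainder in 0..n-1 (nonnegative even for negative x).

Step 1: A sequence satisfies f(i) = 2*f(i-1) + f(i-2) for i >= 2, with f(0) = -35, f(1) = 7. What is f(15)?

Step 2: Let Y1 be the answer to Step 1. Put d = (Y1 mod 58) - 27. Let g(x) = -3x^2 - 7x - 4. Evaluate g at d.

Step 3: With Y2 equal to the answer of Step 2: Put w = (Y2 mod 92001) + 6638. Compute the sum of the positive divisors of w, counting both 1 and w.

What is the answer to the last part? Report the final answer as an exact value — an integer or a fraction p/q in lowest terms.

Step 1: f(2) = 2*(7) + 1*(-35) = -21; iterating: f(2)=-21, f(3)=-35, f(4)=-91, f(5)=-217, f(6)=-525, f(7)=-1267, f(8)=-3059, f(9)=-7385, f(10)=-17829, f(11)=-43043, f(12)=-103915, f(13)=-250873, f(14)=-605661, f(15)=-1462195; answer -1462195
Step 2: Y1 = -1462195; d = 16; -3*(16)^2 - 7*(16)^1 - 4 = (-768) + (-112) + (-4) = -884; answer -884
Step 3: Y2 = -884; w = 97755; 97755 = 3 * 5 * 7^3 * 19; sigma = (1 + 3) * (1 + 5) * (1 + 7 + 49 + 343) * (1 + 19) = 4 * 6 * 400 * 20 = 192000; answer 192000

192000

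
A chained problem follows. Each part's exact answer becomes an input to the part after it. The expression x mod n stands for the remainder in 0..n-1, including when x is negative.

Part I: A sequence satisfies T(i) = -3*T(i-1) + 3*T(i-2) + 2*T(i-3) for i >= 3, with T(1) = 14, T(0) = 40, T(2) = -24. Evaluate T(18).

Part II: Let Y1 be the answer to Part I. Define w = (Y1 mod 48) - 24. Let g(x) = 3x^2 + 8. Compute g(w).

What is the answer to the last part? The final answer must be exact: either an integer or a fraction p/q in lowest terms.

596

Part I: T(3) = -3*(-24) + 3*(14) + 2*(40) = 194; iterating: T(3)=194, T(4)=-626, T(5)=2412, T(6)=-8726, T(7)=32162, T(8)=-117840, T(9)=432554, T(10)=-1586858, T(11)=5822556, T(12)=-21363134, T(13)=78383354, T(14)=-287594352, T(15)=1055206850, T(16)=-3871636898, T(17)=14205342540, T(18)=-52120524614; answer -52120524614
Part II: Y1 = -52120524614; w = -14; 3*(-14)^2 + 8 = (588) + (8) = 596; answer 596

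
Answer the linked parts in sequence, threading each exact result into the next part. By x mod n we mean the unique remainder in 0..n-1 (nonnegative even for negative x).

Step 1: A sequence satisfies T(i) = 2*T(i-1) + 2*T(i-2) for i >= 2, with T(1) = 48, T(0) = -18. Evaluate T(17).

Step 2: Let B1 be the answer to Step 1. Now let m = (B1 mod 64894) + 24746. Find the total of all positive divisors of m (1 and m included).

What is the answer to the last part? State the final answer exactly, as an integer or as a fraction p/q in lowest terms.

Step 1: T(2) = 2*(48) + 2*(-18) = 60; iterating: T(2)=60, T(3)=216, T(4)=552, T(5)=1536, T(6)=4176, T(7)=11424, T(8)=31200, T(9)=85248, T(10)=232896, T(11)=636288, T(12)=1738368, T(13)=4749312, T(14)=12975360, T(15)=35449344, T(16)=96849408, T(17)=264597504; answer 264597504
Step 2: B1 = 264597504; m = 49412; 49412 = 2^2 * 11 * 1123; sigma = (1 + 2 + 4) * (1 + 11) * (1 + 1123) = 7 * 12 * 1124 = 94416; answer 94416

94416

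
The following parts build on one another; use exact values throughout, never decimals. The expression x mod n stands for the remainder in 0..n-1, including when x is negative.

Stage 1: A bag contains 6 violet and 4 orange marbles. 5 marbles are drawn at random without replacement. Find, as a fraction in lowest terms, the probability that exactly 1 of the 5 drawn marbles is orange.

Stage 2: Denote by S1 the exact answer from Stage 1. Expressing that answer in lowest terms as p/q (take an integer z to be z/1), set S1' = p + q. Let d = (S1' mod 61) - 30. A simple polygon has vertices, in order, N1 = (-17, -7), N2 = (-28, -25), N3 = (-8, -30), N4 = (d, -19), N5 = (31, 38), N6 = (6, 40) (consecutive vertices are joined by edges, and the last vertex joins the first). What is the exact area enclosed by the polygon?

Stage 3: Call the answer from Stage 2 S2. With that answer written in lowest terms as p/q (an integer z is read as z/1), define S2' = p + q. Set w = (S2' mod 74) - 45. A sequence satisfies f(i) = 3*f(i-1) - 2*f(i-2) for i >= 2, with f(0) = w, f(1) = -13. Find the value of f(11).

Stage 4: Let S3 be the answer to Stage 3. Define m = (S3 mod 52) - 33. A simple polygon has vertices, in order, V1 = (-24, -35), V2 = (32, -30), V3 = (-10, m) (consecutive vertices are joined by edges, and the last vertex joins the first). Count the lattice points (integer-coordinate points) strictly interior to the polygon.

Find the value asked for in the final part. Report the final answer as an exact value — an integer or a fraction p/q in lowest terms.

Stage 1: total draws C(10,5) = 252; favorable C(4,1)*C(6,4) = 60; P = 5/21; answer 5/21
Stage 2: S1 = 5/21; threaded value p + q = 26; d = -4; cross terms: (-17*-25 - -28*-7)=229, (-28*-30 - -8*-25)=640, (-8*-19 - -4*-30)=32, (-4*38 - 31*-19)=437, (31*40 - 6*38)=1012, (6*-7 - -17*40)=638; twice the area = |2988| = 2988; area = 1494; answer 1494
Stage 3: S2 = 1494; threaded value p + q = 1495; w = -30; f(2) = 3*(-13) - 2*(-30) = 21; iterating: f(2)=21, f(3)=89, f(4)=225, f(5)=497, f(6)=1041, f(7)=2129, f(8)=4305, f(9)=8657, f(10)=17361, f(11)=34769; answer 34769
Stage 4: S3 = 34769; m = 0; cross terms: (-24*-30 - 32*-35)=1840, (32*0 - -10*-30)=-300, (-10*-35 - -24*0)=350; twice the area = |1890| = 1890; area = 945; boundary points = 1 + 6 + 7 = 14; strictly interior points = area - boundary/2 + 1 = 939; answer 939

939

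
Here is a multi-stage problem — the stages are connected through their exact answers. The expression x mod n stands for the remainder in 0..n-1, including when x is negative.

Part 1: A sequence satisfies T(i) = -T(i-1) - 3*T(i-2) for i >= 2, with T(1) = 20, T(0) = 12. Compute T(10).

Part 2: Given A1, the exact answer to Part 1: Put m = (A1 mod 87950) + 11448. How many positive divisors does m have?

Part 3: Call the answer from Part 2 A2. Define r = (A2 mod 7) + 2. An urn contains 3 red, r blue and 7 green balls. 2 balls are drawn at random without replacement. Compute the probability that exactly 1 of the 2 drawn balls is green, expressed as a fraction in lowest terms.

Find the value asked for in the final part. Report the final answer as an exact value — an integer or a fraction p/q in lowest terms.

Part 1: T(2) = -1*(20) - 3*(12) = -56; iterating: T(2)=-56, T(3)=-4, T(4)=172, T(5)=-160, T(6)=-356, T(7)=836, T(8)=232, T(9)=-2740, T(10)=2044; answer 2044
Part 2: A1 = 2044; m = 13492; 13492 = 2^2 * 3373; number of divisors = (2+1) * (1+1) = 6; answer 6
Part 3: A2 = 6; r = 8; total draws C(18,2) = 153; favorable C(7,1)*C(11,1) = 77; P = 77/153; answer 77/153

77/153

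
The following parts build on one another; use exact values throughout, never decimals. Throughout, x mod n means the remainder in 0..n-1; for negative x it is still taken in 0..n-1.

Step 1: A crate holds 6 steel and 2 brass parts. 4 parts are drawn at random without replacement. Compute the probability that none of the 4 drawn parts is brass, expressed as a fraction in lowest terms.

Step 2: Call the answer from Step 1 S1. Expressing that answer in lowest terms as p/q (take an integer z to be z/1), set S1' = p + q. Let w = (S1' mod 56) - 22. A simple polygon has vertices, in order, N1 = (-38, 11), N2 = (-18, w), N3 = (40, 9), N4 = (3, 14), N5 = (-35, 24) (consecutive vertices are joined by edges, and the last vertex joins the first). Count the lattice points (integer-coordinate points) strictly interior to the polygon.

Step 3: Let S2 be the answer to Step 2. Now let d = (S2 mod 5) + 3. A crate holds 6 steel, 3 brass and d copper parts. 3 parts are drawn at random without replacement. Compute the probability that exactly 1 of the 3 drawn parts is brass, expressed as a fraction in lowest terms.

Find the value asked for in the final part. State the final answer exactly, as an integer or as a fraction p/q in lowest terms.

27/55

Step 1: total draws C(8,4) = 70; favorable C(6,4) = 15; P = 3/14; answer 3/14
Step 2: S1 = 3/14; threaded value p + q = 17; w = -5; cross terms: (-38*-5 - -18*11)=388, (-18*9 - 40*-5)=38, (40*14 - 3*9)=533, (3*24 - -35*14)=562, (-35*11 - -38*24)=527; twice the area = |2048| = 2048; area = 1024; boundary points = 4 + 2 + 1 + 2 + 1 = 10; strictly interior points = area - boundary/2 + 1 = 1020; answer 1020
Step 3: S2 = 1020; d = 3; total draws C(12,3) = 220; favorable C(3,1)*C(9,2) = 108; P = 27/55; answer 27/55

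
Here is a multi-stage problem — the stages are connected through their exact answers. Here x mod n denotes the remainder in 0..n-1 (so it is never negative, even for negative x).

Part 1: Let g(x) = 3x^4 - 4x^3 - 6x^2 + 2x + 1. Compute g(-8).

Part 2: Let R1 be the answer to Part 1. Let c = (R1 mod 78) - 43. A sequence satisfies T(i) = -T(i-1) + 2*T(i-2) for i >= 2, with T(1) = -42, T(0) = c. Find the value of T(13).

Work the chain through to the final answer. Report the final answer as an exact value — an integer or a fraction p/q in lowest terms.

Part 1: 3*(-8)^4 - 4*(-8)^3 - 6*(-8)^2 + 2*(-8)^1 + 1 = (12288) + (2048) + (-384) + (-16) + (1) = 13937; answer 13937
Part 2: R1 = 13937; c = 10; T(2) = -1*(-42) + 2*(10) = 62; iterating: T(2)=62, T(3)=-146, T(4)=270, T(5)=-562, T(6)=1102, T(7)=-2226, T(8)=4430, T(9)=-8882, T(10)=17742, T(11)=-35506, T(12)=70990, T(13)=-142002; answer -142002

-142002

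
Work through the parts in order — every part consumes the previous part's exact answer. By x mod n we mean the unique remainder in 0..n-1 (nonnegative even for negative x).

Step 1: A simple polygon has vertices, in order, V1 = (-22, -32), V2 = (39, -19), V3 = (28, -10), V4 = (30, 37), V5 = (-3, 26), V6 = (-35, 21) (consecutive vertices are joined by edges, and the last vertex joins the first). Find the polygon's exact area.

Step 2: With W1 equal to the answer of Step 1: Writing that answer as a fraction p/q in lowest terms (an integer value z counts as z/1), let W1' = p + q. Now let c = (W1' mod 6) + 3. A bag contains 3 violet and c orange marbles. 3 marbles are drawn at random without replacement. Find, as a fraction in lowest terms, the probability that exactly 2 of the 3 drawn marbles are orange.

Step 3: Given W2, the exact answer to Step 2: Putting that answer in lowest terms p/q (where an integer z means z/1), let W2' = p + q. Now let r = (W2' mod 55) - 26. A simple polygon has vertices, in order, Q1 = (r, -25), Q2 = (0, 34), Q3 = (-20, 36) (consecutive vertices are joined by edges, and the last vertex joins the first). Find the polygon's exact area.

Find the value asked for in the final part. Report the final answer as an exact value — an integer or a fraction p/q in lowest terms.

Step 1: cross terms: (-22*-19 - 39*-32)=1666, (39*-10 - 28*-19)=142, (28*37 - 30*-10)=1336, (30*26 - -3*37)=891, (-3*21 - -35*26)=847, (-35*-32 - -22*21)=1582; twice the area = |6464| = 6464; area = 3232; answer 3232
Step 2: W1 = 3232; threaded value p + q = 3233; c = 8; total draws C(11,3) = 165; favorable C(8,2)*C(3,1) = 84; P = 28/55; answer 28/55
Step 3: W2 = 28/55; threaded value p + q = 83; r = 2; cross terms: (2*34 - 0*-25)=68, (0*36 - -20*34)=680, (-20*-25 - 2*36)=428; twice the area = |1176| = 1176; area = 588; answer 588

588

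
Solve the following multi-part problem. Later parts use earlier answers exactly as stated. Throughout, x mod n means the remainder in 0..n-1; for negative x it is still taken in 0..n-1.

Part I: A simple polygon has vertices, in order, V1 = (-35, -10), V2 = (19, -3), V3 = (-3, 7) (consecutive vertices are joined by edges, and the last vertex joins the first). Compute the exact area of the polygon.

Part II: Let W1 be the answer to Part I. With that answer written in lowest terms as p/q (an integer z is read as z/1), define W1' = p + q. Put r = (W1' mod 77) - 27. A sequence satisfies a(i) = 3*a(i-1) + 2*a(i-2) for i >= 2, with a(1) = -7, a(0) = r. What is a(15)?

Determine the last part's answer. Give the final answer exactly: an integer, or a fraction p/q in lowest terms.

Part I: cross terms: (-35*-3 - 19*-10)=295, (19*7 - -3*-3)=124, (-3*-10 - -35*7)=275; twice the area = |694| = 694; area = 347; answer 347
Part II: W1 = 347; threaded value p + q = 348; r = 13; a(2) = 3*(-7) + 2*(13) = 5; iterating: a(2)=5, a(3)=1, a(4)=13, a(5)=41, a(6)=149, a(7)=529, a(8)=1885, a(9)=6713, a(10)=23909, a(11)=85153, a(12)=303277, a(13)=1080137, a(14)=3846965, a(15)=13701169; answer 13701169

13701169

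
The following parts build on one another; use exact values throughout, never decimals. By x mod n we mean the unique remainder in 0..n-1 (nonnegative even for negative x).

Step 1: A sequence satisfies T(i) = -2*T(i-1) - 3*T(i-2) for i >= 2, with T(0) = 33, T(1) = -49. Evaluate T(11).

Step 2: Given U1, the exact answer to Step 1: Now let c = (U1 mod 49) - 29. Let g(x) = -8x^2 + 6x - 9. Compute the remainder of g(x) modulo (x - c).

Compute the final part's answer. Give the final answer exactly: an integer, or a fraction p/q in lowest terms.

Step 1: T(2) = -2*(-49) - 3*(33) = -1; iterating: T(2)=-1, T(3)=149, T(4)=-295, T(5)=143, T(6)=599, T(7)=-1627, T(8)=1457, T(9)=1967, T(10)=-8305, T(11)=10709; answer 10709
Step 2: U1 = 10709; c = -2; remainder = value at the root: -8*(-2)^2 + 6*(-2)^1 - 9 = (-32) + (-12) + (-9) = -53; answer -53

-53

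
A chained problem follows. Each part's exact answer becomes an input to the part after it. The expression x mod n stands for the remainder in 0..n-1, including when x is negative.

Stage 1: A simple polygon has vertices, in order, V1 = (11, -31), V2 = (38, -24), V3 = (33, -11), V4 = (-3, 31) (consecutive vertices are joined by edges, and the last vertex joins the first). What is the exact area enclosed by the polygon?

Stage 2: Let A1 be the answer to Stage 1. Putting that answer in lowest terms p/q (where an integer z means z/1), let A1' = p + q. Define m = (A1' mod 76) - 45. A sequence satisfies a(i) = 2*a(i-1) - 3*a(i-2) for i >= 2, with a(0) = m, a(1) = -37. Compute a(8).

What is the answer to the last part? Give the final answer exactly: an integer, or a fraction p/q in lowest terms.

Stage 1: cross terms: (11*-24 - 38*-31)=914, (38*-11 - 33*-24)=374, (33*31 - -3*-11)=990, (-3*-31 - 11*31)=-248; twice the area = |2030| = 2030; area = 1015; answer 1015
Stage 2: A1 = 1015; threaded value p + q = 1016; m = -17; a(2) = 2*(-37) - 3*(-17) = -23; iterating: a(2)=-23, a(3)=65, a(4)=199, a(5)=203, a(6)=-191, a(7)=-991, a(8)=-1409; answer -1409

-1409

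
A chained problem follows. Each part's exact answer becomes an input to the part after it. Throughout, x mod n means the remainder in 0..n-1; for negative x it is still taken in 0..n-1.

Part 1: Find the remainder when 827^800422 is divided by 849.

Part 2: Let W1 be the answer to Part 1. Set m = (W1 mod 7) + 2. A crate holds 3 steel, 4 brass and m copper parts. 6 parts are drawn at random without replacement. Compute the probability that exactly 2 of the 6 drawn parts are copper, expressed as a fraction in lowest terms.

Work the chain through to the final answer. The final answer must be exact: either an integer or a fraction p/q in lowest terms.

Part 1: squarings mod 849: 827^1=827, 827^2=484, 827^4=781, 827^8=379, 827^16=160, 827^32=130, 827^64=769, 827^128=457, 827^256=844, 827^512=25, 827^1024=625, 827^2048=85, 827^4096=433, 827^8192=709, 827^16384=73, 827^32768=235, 827^65536=40, 827^131072=751, 827^262144=265, 827^524288=607; 827^800422 = 827^2 * 827^4 * 827^32 * 827^128 * 827^512 * 827^1024 * 827^4096 * 827^8192 * 827^262144 * 827^524288 = 13 (mod 849); answer 13
Part 2: W1 = 13; m = 8; total draws C(15,6) = 5005; favorable C(8,2)*C(7,4) = 980; P = 28/143; answer 28/143

28/143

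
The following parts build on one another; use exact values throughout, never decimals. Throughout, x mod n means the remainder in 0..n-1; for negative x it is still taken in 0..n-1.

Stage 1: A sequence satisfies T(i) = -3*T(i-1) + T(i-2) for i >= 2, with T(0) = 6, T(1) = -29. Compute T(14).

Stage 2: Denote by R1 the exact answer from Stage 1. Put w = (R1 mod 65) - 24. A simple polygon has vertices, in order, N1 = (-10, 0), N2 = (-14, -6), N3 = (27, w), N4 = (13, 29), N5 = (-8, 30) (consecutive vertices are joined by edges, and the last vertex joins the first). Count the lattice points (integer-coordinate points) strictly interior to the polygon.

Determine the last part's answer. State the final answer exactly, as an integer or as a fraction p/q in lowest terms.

Stage 1: T(2) = -3*(-29) + 1*(6) = 93; iterating: T(2)=93, T(3)=-308, T(4)=1017, T(5)=-3359, T(6)=11094, T(7)=-36641, T(8)=121017, T(9)=-399692, T(10)=1320093, T(11)=-4359971, T(12)=14400006, T(13)=-47559989, T(14)=157079973; answer 157079973
Stage 2: R1 = 157079973; w = 39; cross terms: (-10*-6 - -14*0)=60, (-14*39 - 27*-6)=-384, (27*29 - 13*39)=276, (13*30 - -8*29)=622, (-8*0 - -10*30)=300; twice the area = |874| = 874; area = 437; boundary points = 2 + 1 + 2 + 1 + 2 = 8; strictly interior points = area - boundary/2 + 1 = 434; answer 434

434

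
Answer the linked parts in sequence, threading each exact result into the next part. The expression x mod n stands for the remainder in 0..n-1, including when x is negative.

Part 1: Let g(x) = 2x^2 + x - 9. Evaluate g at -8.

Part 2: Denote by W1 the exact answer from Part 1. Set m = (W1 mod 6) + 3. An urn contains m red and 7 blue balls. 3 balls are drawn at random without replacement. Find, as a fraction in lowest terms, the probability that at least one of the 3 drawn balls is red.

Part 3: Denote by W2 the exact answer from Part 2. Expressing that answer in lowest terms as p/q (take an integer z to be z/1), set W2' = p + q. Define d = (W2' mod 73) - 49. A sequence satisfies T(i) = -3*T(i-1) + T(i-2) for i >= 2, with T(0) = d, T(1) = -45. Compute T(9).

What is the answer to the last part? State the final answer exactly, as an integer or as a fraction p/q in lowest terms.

Part 1: 2*(-8)^2 + 1*(-8)^1 - 9 = (128) + (-8) + (-9) = 111; answer 111
Part 2: W1 = 111; m = 6; total draws C(13,3) = 286; complement C(7,3) = 35; favorable 286 - 35 = 251; P = 251/286; answer 251/286
Part 3: W2 = 251/286; threaded value p + q = 537; d = -23; T(2) = -3*(-45) + 1*(-23) = 112; iterating: T(2)=112, T(3)=-381, T(4)=1255, T(5)=-4146, T(6)=13693, T(7)=-45225, T(8)=149368, T(9)=-493329; answer -493329

-493329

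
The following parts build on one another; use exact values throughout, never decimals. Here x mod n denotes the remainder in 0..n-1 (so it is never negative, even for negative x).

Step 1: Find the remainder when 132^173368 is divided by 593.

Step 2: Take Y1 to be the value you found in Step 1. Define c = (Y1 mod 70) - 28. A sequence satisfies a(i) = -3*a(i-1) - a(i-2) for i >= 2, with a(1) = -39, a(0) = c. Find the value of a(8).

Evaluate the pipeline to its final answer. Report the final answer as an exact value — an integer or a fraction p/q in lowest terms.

30953

Step 1: squarings mod 593: 132^1=132, 132^2=227, 132^4=531, 132^8=286, 132^16=555, 132^32=258, 132^64=148, 132^128=556, 132^256=183, 132^512=281, 132^1024=92, 132^2048=162, 132^4096=152, 132^8192=570, 132^16384=529, 132^32768=538, 132^65536=60, 132^131072=42; 132^173368 = 132^8 * 132^16 * 132^32 * 132^256 * 132^1024 * 132^8192 * 132^32768 * 132^131072 = 538 (mod 593); answer 538
Step 2: Y1 = 538; c = 20; a(2) = -3*(-39) - 1*(20) = 97; iterating: a(2)=97, a(3)=-252, a(4)=659, a(5)=-1725, a(6)=4516, a(7)=-11823, a(8)=30953; answer 30953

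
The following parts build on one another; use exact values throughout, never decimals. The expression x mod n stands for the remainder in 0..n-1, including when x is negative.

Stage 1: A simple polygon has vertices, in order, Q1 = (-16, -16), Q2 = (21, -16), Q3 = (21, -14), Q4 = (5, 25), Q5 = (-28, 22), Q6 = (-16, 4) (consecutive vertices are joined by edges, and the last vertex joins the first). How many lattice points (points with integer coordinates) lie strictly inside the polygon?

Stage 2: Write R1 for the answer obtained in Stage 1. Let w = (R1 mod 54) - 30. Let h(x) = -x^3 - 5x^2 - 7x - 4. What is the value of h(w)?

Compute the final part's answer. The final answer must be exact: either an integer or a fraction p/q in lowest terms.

74

Stage 1: cross terms: (-16*-16 - 21*-16)=592, (21*-14 - 21*-16)=42, (21*25 - 5*-14)=595, (5*22 - -28*25)=810, (-28*4 - -16*22)=240, (-16*-16 - -16*4)=320; twice the area = |2599| = 2599; area = 2599/2; boundary points = 37 + 2 + 1 + 3 + 6 + 20 = 69; strictly interior points = area - boundary/2 + 1 = 1266; answer 1266
Stage 2: R1 = 1266; w = -6; -1*(-6)^3 - 5*(-6)^2 - 7*(-6)^1 - 4 = (216) + (-180) + (42) + (-4) = 74; answer 74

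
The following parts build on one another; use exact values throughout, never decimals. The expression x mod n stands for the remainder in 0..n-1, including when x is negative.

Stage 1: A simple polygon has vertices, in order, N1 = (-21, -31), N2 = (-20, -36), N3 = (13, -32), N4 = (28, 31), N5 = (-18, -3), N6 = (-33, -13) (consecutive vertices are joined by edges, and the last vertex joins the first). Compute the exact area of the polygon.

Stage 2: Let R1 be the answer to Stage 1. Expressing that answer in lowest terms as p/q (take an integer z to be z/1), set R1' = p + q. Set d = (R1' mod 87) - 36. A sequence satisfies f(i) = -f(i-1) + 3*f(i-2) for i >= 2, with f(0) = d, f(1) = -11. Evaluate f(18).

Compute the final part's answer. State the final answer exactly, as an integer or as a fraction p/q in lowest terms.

Stage 1: cross terms: (-21*-36 - -20*-31)=136, (-20*-32 - 13*-36)=1108, (13*31 - 28*-32)=1299, (28*-3 - -18*31)=474, (-18*-13 - -33*-3)=135, (-33*-31 - -21*-13)=750; twice the area = |3902| = 3902; area = 1951; answer 1951
Stage 2: R1 = 1951; threaded value p + q = 1952; d = 2; f(2) = -1*(-11) + 3*(2) = 17; iterating: f(2)=17, f(3)=-50, f(4)=101, f(5)=-251, f(6)=554, f(7)=-1307, f(8)=2969, f(9)=-6890, f(10)=15797, f(11)=-36467, f(12)=83858, f(13)=-193259, f(14)=444833, f(15)=-1024610, f(16)=2359109, f(17)=-5432939, f(18)=12510266; answer 12510266

12510266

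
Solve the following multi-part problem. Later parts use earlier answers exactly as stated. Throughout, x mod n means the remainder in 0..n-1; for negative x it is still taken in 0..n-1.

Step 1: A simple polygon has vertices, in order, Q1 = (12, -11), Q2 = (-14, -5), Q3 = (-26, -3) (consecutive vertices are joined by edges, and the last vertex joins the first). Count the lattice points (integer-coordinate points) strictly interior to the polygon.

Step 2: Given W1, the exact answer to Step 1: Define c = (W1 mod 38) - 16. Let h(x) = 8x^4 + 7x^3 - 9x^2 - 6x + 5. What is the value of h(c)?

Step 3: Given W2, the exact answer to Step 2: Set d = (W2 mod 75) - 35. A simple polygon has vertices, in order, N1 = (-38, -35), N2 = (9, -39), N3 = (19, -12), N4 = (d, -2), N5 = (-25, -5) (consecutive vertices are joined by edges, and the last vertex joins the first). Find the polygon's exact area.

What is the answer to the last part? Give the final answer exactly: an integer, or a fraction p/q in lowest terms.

Step 1: cross terms: (12*-5 - -14*-11)=-214, (-14*-3 - -26*-5)=-88, (-26*-11 - 12*-3)=322; twice the area = |20| = 20; area = 10; boundary points = 2 + 2 + 2 = 6; strictly interior points = area - boundary/2 + 1 = 8; answer 8
Step 2: W1 = 8; c = -8; 8*(-8)^4 + 7*(-8)^3 - 9*(-8)^2 - 6*(-8)^1 + 5 = (32768) + (-3584) + (-576) + (48) + (5) = 28661; answer 28661
Step 3: W2 = 28661; d = -24; cross terms: (-38*-39 - 9*-35)=1797, (9*-12 - 19*-39)=633, (19*-2 - -24*-12)=-326, (-24*-5 - -25*-2)=70, (-25*-35 - -38*-5)=685; twice the area = |2859| = 2859; area = 2859/2; answer 2859/2

2859/2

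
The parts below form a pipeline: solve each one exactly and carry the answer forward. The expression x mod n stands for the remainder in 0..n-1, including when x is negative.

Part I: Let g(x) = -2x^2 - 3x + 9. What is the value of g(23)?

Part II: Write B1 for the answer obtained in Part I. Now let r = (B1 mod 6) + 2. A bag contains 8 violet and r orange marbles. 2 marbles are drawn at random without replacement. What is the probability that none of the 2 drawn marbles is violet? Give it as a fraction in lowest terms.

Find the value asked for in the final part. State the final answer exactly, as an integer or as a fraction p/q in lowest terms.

15/91

Part I: -2*(23)^2 - 3*(23)^1 + 9 = (-1058) + (-69) + (9) = -1118; answer -1118
Part II: B1 = -1118; r = 6; total draws C(14,2) = 91; favorable C(6,2) = 15; P = 15/91; answer 15/91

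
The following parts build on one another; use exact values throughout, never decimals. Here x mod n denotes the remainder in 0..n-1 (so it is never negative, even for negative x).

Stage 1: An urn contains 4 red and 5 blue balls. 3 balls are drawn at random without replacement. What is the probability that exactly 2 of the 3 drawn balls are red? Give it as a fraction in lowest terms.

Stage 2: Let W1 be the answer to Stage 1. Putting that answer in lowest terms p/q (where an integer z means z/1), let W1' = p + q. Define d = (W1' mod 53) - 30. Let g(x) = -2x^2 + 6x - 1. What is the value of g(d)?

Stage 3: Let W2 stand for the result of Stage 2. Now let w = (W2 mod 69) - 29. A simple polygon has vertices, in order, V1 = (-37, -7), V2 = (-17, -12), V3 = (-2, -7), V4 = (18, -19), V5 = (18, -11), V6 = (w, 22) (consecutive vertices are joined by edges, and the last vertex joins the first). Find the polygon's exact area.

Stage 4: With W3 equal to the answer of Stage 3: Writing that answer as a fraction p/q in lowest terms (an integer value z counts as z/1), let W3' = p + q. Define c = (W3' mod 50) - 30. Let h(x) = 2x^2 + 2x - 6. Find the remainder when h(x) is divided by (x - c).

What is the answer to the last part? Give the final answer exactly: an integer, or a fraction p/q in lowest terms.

34

Stage 1: total draws C(9,3) = 84; favorable C(4,2)*C(5,1) = 30; P = 5/14; answer 5/14
Stage 2: W1 = 5/14; threaded value p + q = 19; d = -11; -2*(-11)^2 + 6*(-11)^1 - 1 = (-242) + (-66) + (-1) = -309; answer -309
Stage 3: W2 = -309; w = 7; cross terms: (-37*-12 - -17*-7)=325, (-17*-7 - -2*-12)=95, (-2*-19 - 18*-7)=164, (18*-11 - 18*-19)=144, (18*22 - 7*-11)=473, (7*-7 - -37*22)=765; twice the area = |1966| = 1966; area = 983; answer 983
Stage 4: W3 = 983; threaded value p + q = 984; c = 4; remainder = value at the root: 2*(4)^2 + 2*(4)^1 - 6 = (32) + (8) + (-6) = 34; answer 34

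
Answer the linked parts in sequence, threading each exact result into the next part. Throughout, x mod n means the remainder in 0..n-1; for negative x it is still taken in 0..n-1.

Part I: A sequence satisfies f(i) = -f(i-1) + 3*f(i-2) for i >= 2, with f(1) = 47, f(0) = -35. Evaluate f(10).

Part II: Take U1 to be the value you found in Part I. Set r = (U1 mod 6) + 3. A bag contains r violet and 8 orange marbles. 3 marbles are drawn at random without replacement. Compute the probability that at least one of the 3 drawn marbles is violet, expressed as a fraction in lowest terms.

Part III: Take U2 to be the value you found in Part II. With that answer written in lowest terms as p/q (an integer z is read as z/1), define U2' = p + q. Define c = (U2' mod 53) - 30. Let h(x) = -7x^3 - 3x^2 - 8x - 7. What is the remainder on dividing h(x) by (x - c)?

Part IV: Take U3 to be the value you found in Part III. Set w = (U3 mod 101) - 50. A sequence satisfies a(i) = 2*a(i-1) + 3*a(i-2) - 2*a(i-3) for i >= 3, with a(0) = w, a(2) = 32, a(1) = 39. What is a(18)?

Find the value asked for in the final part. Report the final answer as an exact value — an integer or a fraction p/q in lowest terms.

709907040

Part I: f(2) = -1*(47) + 3*(-35) = -152; iterating: f(2)=-152, f(3)=293, f(4)=-749, f(5)=1628, f(6)=-3875, f(7)=8759, f(8)=-20384, f(9)=46661, f(10)=-107813; answer -107813
Part II: U1 = -107813; r = 4; total draws C(12,3) = 220; complement C(8,3) = 56; favorable 220 - 56 = 164; P = 41/55; answer 41/55
Part III: U2 = 41/55; threaded value p + q = 96; c = 13; remainder = value at the root: -7*(13)^3 - 3*(13)^2 - 8*(13)^1 - 7 = (-15379) + (-507) + (-104) + (-7) = -15997; answer -15997
Part IV: U3 = -15997; w = 12; a(3) = 2*(32) + 3*(39) - 2*(12) = 157; iterating: a(3)=157, a(4)=332, a(5)=1071, a(6)=2824, a(7)=8197, a(8)=22724, a(9)=64391, a(10)=180560, a(11)=508845, a(12)=1430588, a(13)=4026591, a(14)=11327256, a(15)=31873109, a(16)=89674804, a(17)=252314423, a(18)=709907040; answer 709907040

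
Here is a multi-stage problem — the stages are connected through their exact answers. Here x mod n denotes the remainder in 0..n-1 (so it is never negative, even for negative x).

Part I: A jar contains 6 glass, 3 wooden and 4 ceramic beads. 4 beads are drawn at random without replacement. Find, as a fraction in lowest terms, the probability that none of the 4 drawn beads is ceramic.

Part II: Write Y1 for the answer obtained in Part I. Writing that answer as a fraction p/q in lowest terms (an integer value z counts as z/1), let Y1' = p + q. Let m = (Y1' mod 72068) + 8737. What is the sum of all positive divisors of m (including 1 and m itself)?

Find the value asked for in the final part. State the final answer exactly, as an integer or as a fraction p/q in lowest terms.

14370

Part I: total draws C(13,4) = 715; favorable C(9,4) = 126; P = 126/715; answer 126/715
Part II: Y1 = 126/715; threaded value p + q = 841; m = 9578; 9578 = 2 * 4789; sigma = (1 + 2) * (1 + 4789) = 3 * 4790 = 14370; answer 14370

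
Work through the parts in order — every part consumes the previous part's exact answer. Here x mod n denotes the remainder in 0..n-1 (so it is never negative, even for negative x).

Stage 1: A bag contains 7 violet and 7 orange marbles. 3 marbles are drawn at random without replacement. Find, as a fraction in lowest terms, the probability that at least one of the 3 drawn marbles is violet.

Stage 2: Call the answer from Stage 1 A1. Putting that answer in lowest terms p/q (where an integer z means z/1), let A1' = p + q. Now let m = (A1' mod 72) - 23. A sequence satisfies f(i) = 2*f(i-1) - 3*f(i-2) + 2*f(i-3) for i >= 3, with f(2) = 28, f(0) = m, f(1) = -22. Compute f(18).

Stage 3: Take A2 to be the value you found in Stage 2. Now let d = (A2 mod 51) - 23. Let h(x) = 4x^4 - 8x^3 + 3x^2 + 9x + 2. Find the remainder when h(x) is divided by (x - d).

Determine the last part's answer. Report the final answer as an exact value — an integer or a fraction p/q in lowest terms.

48212

Stage 1: total draws C(14,3) = 364; complement C(7,3) = 35; favorable 364 - 35 = 329; P = 47/52; answer 47/52
Stage 2: A1 = 47/52; threaded value p + q = 99; m = 4; f(3) = 2*(28) - 3*(-22) + 2*(4) = 130; iterating: f(3)=130, f(4)=132, f(5)=-70, f(6)=-276, f(7)=-78, f(8)=532, f(9)=746, f(10)=-260, f(11)=-1694, f(12)=-1116, f(13)=2330, f(14)=4620, f(15)=18, f(16)=-9164, f(17)=-9142, f(18)=9244; answer 9244
Stage 3: A2 = 9244; d = -10; remainder = value at the root: 4*(-10)^4 - 8*(-10)^3 + 3*(-10)^2 + 9*(-10)^1 + 2 = (40000) + (8000) + (300) + (-90) + (2) = 48212; answer 48212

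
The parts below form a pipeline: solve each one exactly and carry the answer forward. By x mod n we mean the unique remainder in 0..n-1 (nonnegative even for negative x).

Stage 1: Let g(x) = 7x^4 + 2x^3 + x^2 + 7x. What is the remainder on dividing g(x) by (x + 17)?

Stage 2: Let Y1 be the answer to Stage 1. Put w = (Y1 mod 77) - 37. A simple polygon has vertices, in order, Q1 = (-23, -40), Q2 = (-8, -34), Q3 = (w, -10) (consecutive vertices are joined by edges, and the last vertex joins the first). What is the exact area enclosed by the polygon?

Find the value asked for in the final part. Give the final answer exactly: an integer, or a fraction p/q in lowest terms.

171

Stage 1: remainder = value at the root: 7*(-17)^4 + 2*(-17)^3 + 1*(-17)^2 + 7*(-17)^1 = (584647) + (-9826) + (289) + (-119) = 574991; answer 574991
Stage 2: Y1 = 574991; w = -5; cross terms: (-23*-34 - -8*-40)=462, (-8*-10 - -5*-34)=-90, (-5*-40 - -23*-10)=-30; twice the area = |342| = 342; area = 171; answer 171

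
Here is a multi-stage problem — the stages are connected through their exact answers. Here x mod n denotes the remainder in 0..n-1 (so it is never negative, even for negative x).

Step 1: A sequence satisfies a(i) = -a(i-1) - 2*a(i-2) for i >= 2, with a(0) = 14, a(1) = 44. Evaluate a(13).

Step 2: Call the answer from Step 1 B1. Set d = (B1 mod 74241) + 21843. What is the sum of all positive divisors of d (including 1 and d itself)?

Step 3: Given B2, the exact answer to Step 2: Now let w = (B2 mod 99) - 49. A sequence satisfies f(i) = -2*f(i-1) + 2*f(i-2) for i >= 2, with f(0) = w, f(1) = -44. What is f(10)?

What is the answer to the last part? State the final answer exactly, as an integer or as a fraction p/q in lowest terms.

504800

Step 1: a(2) = -1*(44) - 2*(14) = -72; iterating: a(2)=-72, a(3)=-16, a(4)=160, a(5)=-128, a(6)=-192, a(7)=448, a(8)=-64, a(9)=-832, a(10)=960, a(11)=704, a(12)=-2624, a(13)=1216; answer 1216
Step 2: B1 = 1216; d = 23059; 23059 is prime, so its only divisors are 1 and 23059; sigma = 1 + 23059 = 23060; answer 23060
Step 3: B2 = 23060; w = 43; f(2) = -2*(-44) + 2*(43) = 174; iterating: f(2)=174, f(3)=-436, f(4)=1220, f(5)=-3312, f(6)=9064, f(7)=-24752, f(8)=67632, f(9)=-184768, f(10)=504800; answer 504800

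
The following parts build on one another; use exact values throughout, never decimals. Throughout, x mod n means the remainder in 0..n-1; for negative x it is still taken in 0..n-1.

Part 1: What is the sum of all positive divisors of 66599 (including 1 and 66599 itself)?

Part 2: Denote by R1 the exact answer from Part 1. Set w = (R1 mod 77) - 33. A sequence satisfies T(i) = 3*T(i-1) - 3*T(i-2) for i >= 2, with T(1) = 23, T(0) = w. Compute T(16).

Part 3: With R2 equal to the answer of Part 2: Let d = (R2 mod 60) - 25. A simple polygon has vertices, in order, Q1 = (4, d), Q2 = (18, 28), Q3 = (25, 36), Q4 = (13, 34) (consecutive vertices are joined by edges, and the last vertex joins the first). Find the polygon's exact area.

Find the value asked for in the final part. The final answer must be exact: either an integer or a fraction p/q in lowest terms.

193

Part 1: 66599 = 13 * 47 * 109; sigma = (1 + 13) * (1 + 47) * (1 + 109) = 14 * 48 * 110 = 73920; answer 73920
Part 2: R1 = 73920; w = -33; T(2) = 3*(23) - 3*(-33) = 168; iterating: T(2)=168, T(3)=435, T(4)=801, T(5)=1098, T(6)=891, T(7)=-621, T(8)=-4536, T(9)=-11745, T(10)=-21627, T(11)=-29646, T(12)=-24057, T(13)=16767, T(14)=122472, T(15)=317115, T(16)=583929; answer 583929
Part 3: R2 = 583929; d = -16; cross terms: (4*28 - 18*-16)=400, (18*36 - 25*28)=-52, (25*34 - 13*36)=382, (13*-16 - 4*34)=-344; twice the area = |386| = 386; area = 193; answer 193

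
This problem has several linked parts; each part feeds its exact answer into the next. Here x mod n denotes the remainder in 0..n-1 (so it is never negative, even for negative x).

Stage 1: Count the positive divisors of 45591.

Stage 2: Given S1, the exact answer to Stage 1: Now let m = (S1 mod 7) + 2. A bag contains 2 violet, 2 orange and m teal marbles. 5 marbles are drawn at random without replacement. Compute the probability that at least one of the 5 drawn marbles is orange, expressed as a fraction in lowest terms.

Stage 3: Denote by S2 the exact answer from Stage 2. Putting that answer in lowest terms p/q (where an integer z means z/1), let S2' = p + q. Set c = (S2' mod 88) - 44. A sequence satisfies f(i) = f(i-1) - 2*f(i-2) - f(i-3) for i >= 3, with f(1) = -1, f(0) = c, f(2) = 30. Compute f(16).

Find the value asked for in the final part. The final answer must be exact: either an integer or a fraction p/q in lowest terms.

Stage 1: 45591 = 3 * 7 * 13 * 167; number of divisors = (1+1) * (1+1) * (1+1) * (1+1) = 16; answer 16
Stage 2: S1 = 16; m = 4; total draws C(8,5) = 56; complement C(6,5) = 6; favorable 56 - 6 = 50; P = 25/28; answer 25/28
Stage 3: S2 = 25/28; threaded value p + q = 53; c = 9; f(3) = 1*(30) - 2*(-1) - 1*(9) = 23; iterating: f(3)=23, f(4)=-36, f(5)=-112, f(6)=-63, f(7)=197, f(8)=435, f(9)=104, f(10)=-963, f(11)=-1606, f(12)=216, f(13)=4391, f(14)=5565, f(15)=-3433, f(16)=-18954; answer -18954

-18954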